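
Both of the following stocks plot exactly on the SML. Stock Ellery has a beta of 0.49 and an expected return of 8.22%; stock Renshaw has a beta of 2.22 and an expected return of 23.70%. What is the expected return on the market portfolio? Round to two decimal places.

12.78%

Both satisfy E(R) = R_f + β·MRP, so the slope of the SML is
MRP = (23.70% − 8.22%) / (2.22 − 0.49) = 15.48% / 1.73 = 8.9480%
R_f = E(R_Ellery) − β_Ellery·MRP = 8.22% − 0.49 × 8.9480% = 3.8355%
E(R_m) = R_f + MRP = 3.8355% + 8.9480% = 12.78%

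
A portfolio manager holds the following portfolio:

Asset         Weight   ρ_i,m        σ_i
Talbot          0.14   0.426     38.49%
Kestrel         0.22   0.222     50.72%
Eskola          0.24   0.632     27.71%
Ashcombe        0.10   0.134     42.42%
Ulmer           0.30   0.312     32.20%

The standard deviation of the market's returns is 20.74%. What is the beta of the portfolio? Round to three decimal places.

0.606

β_Talbot = 0.426 × 38.49% / 20.74% = 0.7906
β_Kestrel = 0.222 × 50.72% / 20.74% = 0.5429
β_Eskola = 0.632 × 27.71% / 20.74% = 0.8444
β_Ashcombe = 0.134 × 42.42% / 20.74% = 0.2741
β_Ulmer = 0.312 × 32.20% / 20.74% = 0.4844
β_P = Σ w_i β_i = 0.14×0.7906 + 0.22×0.5429 + 0.24×0.8444 + 0.10×0.2741 + 0.30×0.4844 = 0.6055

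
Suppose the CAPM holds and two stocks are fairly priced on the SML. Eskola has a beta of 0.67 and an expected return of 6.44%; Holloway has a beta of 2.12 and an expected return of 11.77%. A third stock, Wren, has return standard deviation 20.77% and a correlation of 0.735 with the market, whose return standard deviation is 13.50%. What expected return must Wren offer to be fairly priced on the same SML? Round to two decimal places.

8.13%

MRP = (11.77% − 6.44%) / (2.12 − 0.67) = 3.6759%
R_f = 6.44% − 0.67 × 3.6759% = 3.9771%
β_Wren = ρ·σ_i/σ_m = 0.735 × 20.77 / 13.50 = 1.1308
E(R_Wren) = R_f + β × MRP = 3.9771% + 1.1308 × 3.6759% = 8.13%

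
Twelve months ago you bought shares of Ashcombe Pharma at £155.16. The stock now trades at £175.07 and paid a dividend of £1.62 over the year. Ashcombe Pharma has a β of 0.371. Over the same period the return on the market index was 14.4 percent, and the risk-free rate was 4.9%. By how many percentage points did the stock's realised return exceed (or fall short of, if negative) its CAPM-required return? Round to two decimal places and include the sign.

Realised HPR = (P1 + D1 − P0) / P0 = (175.07 + 1.62 − 155.16) / 155.16 = 21.53 / 155.16 = 13.8760%
MRP = 14.4% − 4.9% = 9.50%
CAPM required = R_f + β·MRP = 4.9% + 0.371 × 9.5% = 8.4245%
α = realised − required = 13.8760% − 8.4245% = +5.45%

+5.45%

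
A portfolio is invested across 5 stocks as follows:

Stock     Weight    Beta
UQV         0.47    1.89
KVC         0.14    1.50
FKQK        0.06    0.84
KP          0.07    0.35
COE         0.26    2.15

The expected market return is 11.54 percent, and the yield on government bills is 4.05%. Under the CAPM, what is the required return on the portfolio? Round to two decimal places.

β_P = Σ w_i β_i = 0.47×1.89 + 0.14×1.50 + 0.06×0.84 + 0.07×0.35 + 0.26×2.15 = 1.7322
MRP = 11.54% − 4.05% = 7.49%
E(R_P) = R_f + β_P × MRP = 4.05% + 1.7322 × 7.49% = 17.02%

17.02%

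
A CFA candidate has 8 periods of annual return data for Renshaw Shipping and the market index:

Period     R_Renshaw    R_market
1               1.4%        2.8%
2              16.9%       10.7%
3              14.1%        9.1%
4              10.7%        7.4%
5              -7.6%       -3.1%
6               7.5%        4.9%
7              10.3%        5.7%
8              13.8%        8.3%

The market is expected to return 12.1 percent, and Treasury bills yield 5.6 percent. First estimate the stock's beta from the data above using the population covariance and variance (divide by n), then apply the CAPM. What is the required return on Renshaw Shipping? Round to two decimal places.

Mean R_i = (1.4 + 16.9 + 14.1 + 10.7 − 7.6 + 7.5 + 10.3 + 13.8) / 8 = 8.3875%
Mean R_m = (2.8 + 10.7 + 9.1 + 7.4 − 3.1 + 4.9 + 5.7 + 8.3) / 8 = 5.7250%
Σ(R_i − R̄_i)(R_m − R̄_m) = 241.6525  ⇒  Cov = 241.6525 / 8 = 30.2066
Σ(R_m − R̄_m)² = 132.6950  ⇒  Var(R_m) = 132.6950 / 8 = 16.5869
β = Cov / Var(R_m) = 30.2066 / 16.5869 = 1.8211
MRP = 12.1% − 5.6% = 6.50%
E(R) = R_f + β × MRP = 5.6% + 1.8211 × 6.5% = 17.44%

17.44%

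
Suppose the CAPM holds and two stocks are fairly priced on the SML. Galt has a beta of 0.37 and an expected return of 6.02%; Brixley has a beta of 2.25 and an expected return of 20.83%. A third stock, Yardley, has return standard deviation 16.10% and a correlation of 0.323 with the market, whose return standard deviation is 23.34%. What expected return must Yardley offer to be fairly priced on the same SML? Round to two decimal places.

MRP = (20.83% − 6.02%) / (2.25 − 0.37) = 7.8777%
R_f = 6.02% − 0.37 × 7.8777% = 3.1053%
β_Yardley = ρ·σ_i/σ_m = 0.323 × 16.10 / 23.34 = 0.2228
E(R_Yardley) = R_f + β × MRP = 3.1053% + 0.2228 × 7.8777% = 4.86%

4.86%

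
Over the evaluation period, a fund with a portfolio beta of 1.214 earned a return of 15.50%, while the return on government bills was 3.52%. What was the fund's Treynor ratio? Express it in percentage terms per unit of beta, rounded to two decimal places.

9.87%

Treynor = (R_P − R_f) / β_P = (15.50% − 3.52%) / 1.2140 = 11.98% / 1.2140 = 9.87%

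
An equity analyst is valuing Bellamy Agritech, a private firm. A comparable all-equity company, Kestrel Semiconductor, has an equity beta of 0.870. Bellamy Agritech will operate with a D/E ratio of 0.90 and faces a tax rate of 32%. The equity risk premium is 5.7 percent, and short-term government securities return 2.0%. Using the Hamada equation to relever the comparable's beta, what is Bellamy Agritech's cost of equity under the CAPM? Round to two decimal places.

β_L = β_U × [1 + (1 − t)(D/E)] = 0.870 × [1 + (1 − 0.32) × 0.90]
    = 0.870 × [1 + 0.68 × 0.90] = 0.870 × 1.6120 = 1.4024
E(R) = R_f + β_L × MRP = 2.0% + 1.4024 × 5.7% = 9.99%

9.99%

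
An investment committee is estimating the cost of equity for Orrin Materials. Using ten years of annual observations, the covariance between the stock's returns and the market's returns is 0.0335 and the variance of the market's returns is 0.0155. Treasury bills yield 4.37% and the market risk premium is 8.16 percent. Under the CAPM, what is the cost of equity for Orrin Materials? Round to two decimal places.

22.01%

β = Cov(R_i, R_m) / Var(R_m) = 0.0335 / 0.0155 = 2.1613
E(R) = R_f + β × MRP = 4.37% + 2.1613 × 8.16% = 22.01%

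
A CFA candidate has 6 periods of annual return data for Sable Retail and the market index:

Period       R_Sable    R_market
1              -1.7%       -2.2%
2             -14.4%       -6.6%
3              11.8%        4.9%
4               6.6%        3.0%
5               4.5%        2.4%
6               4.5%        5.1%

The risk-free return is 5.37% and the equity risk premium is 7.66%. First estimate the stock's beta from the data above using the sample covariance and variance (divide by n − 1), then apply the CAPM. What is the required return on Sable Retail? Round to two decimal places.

Mean R_i = (-1.7 − 14.4 + 11.8 + 6.6 + 4.5 + 4.5) / 6 = 1.8833%
Mean R_m = (-2.2 − 6.6 + 4.9 + 3.0 + 2.4 + 5.1) / 6 = 1.1000%
Σ(R_i − R̄_i)(R_m − R̄_m) = 197.7200  ⇒  Cov = 197.7200 / 5 = 39.5440
Σ(R_m − R̄_m)² = 105.9200  ⇒  Var(R_m) = 105.9200 / 5 = 21.1840
β = Cov / Var(R_m) = 39.5440 / 21.1840 = 1.8667
E(R) = R_f + β × MRP = 5.37% + 1.8667 × 7.66% = 19.67%

19.67%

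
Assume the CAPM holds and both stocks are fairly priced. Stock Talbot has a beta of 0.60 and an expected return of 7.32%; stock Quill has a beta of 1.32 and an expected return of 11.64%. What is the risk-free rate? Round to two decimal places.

Both satisfy E(R) = R_f + β·MRP, so the slope of the SML is
MRP = (11.64% − 7.32%) / (1.32 − 0.60) = 4.32% / 0.72 = 6.0000%
R_f = E(R_Talbot) − β_Talbot·MRP = 7.32% − 0.60 × 6.0000% = 3.7200%

3.72%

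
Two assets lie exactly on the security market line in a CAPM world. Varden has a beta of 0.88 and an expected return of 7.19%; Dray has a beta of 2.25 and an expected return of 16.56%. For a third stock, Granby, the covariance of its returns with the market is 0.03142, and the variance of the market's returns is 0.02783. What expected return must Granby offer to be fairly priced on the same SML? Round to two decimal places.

MRP = (16.56% − 7.19%) / (2.25 − 0.88) = 6.8394%
R_f = 7.19% − 0.88 × 6.8394% = 1.1713%
β_Granby = Cov / Var(R_m) = 0.03142 / 0.02783 = 1.1290
E(R_Granby) = R_f + β × MRP = 1.1713% + 1.1290 × 6.8394% = 8.89%

8.89%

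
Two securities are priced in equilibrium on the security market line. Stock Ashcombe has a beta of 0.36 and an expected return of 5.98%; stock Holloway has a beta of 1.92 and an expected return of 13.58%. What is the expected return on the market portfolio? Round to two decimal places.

Both satisfy E(R) = R_f + β·MRP, so the slope of the SML is
MRP = (13.58% − 5.98%) / (1.92 − 0.36) = 7.60% / 1.56 = 4.8718%
R_f = E(R_Ashcombe) − β_Ashcombe·MRP = 5.98% − 0.36 × 4.8718% = 4.2262%
E(R_m) = R_f + MRP = 4.2262% + 4.8718% = 9.10%

9.10%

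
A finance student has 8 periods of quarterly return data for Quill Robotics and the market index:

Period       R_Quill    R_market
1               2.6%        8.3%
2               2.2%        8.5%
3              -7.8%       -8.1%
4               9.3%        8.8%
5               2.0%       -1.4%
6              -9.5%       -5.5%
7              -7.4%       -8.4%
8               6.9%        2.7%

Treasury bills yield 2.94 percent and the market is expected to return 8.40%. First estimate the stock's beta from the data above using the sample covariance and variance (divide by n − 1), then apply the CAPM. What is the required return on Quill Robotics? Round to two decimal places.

7.36%

Mean R_i = (2.6 + 2.2 − 7.8 + 9.3 + 2.0 − 9.5 − 7.4 + 6.9) / 8 = -0.2125%
Mean R_m = (8.3 + 8.5 − 8.1 + 8.8 − 1.4 − 5.5 − 8.4 + 2.7) / 8 = 0.6125%
Σ(R_i − R̄_i)(R_m − R̄_m) = 316.5813  ⇒  Cov = 316.5813 / 7 = 45.2259
Σ(R_m − R̄_m)² = 391.2488  ⇒  Var(R_m) = 391.2488 / 7 = 55.8927
β = Cov / Var(R_m) = 45.2259 / 55.8927 = 0.8092
MRP = 8.40% − 2.94% = 5.46%
E(R) = R_f + β × MRP = 2.94% + 0.8092 × 5.46% = 7.36%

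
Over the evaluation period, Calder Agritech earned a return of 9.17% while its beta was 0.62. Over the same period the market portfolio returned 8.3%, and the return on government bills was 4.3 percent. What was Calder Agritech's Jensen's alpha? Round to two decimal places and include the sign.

+2.39%

Market excess return = 8.3% − 4.3% = 4.00%
CAPM benchmark = R_f + β(R_m − R_f) = 4.3% + 0.62 × 4.0% = 6.7800%
α = actual − benchmark = 9.17% − 6.7800% = +2.39%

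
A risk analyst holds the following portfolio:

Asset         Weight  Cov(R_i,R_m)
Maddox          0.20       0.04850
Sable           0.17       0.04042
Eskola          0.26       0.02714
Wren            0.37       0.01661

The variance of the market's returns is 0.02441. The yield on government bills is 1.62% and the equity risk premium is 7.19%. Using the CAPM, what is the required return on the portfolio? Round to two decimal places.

10.39%

β_Maddox = 0.04850 / 0.02441 = 1.9869
β_Sable = 0.04042 / 0.02441 = 1.6559
β_Eskola = 0.02714 / 0.02441 = 1.1118
β_Wren = 0.01661 / 0.02441 = 0.6805
β_P = Σ w_i β_i = 0.20×1.9869 + 0.17×1.6559 + 0.26×1.1118 + 0.37×0.6805 = 1.2197
E(R_P) = R_f + β_P × MRP = 1.62% + 1.2197 × 7.19% = 10.39%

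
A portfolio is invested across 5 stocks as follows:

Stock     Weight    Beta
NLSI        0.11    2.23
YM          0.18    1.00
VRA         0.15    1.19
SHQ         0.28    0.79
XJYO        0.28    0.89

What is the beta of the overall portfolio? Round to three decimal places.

β_P = Σ w_i β_i = 0.11×2.23 + 0.18×1.00 + 0.15×1.19 + 0.28×0.79 + 0.28×0.89 = 1.0742

1.074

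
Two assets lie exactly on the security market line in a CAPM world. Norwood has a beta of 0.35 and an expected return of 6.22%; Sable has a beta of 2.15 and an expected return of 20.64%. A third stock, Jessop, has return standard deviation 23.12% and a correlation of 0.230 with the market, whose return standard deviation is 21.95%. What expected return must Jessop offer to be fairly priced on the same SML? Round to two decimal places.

5.36%

MRP = (20.64% − 6.22%) / (2.15 − 0.35) = 8.0111%
R_f = 6.22% − 0.35 × 8.0111% = 3.4161%
β_Jessop = ρ·σ_i/σ_m = 0.230 × 23.12 / 21.95 = 0.2423
E(R_Jessop) = R_f + β × MRP = 3.4161% + 0.2423 × 8.0111% = 5.36%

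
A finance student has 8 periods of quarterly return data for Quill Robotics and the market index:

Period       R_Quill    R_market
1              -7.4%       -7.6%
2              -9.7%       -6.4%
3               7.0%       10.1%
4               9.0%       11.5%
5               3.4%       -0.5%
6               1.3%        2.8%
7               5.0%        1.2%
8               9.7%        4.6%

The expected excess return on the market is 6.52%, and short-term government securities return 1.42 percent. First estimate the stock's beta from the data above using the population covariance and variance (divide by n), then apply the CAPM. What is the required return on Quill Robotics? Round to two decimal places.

Mean R_i = (-7.4 − 9.7 + 7.0 + 9.0 + 3.4 + 1.3 + 5.0 + 9.7) / 8 = 2.2875%
Mean R_m = (-7.6 − 6.4 + 10.1 + 11.5 − 0.5 + 2.8 + 1.2 + 4.6) / 8 = 1.9625%
Σ(R_i − R̄_i)(R_m − R̄_m) = 309.1663  ⇒  Cov = 309.1663 / 8 = 38.6458
Σ(R_m − R̄_m)² = 332.8588  ⇒  Var(R_m) = 332.8588 / 8 = 41.6074
β = Cov / Var(R_m) = 38.6458 / 41.6074 = 0.9288
E(R) = R_f + β × MRP = 1.42% + 0.9288 × 6.52% = 7.48%

7.48%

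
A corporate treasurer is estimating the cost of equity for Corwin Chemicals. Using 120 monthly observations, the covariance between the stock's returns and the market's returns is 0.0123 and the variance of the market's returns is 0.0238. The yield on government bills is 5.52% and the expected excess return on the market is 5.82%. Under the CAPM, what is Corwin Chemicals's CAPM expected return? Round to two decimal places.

8.53%

β = Cov(R_i, R_m) / Var(R_m) = 0.0123 / 0.0238 = 0.5168
E(R) = R_f + β × MRP = 5.52% + 0.5168 × 5.82% = 8.53%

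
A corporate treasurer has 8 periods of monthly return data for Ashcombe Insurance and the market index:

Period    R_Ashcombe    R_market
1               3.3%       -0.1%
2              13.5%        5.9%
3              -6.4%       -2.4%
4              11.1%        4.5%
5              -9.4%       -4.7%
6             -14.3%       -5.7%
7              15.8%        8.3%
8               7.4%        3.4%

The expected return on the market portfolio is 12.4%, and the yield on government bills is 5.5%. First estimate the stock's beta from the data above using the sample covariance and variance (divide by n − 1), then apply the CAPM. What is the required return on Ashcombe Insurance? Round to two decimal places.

Mean R_i = (3.3 + 13.5 − 6.4 + 11.1 − 9.4 − 14.3 + 15.8 + 7.4) / 8 = 2.6250%
Mean R_m = (-0.1 + 5.9 − 2.4 + 4.5 − 4.7 − 5.7 + 8.3 + 3.4) / 8 = 1.1500%
Σ(R_i − R̄_i)(R_m − R̄_m) = 402.4700  ⇒  Cov = 402.4700 / 7 = 57.4957
Σ(R_m − R̄_m)² = 185.2800  ⇒  Var(R_m) = 185.2800 / 7 = 26.4686
β = Cov / Var(R_m) = 57.4957 / 26.4686 = 2.1722
MRP = 12.4% − 5.5% = 6.90%
E(R) = R_f + β × MRP = 5.5% + 2.1722 × 6.9% = 20.49%

20.49%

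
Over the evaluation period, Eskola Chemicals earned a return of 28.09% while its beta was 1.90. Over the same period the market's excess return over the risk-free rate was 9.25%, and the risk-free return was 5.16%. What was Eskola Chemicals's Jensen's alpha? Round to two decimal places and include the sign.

CAPM benchmark = R_f + β(R_m − R_f) = 5.16% + 1.90 × 9.25% = 22.7350%
α = actual − benchmark = 28.09% − 22.7350% = +5.36%

+5.36%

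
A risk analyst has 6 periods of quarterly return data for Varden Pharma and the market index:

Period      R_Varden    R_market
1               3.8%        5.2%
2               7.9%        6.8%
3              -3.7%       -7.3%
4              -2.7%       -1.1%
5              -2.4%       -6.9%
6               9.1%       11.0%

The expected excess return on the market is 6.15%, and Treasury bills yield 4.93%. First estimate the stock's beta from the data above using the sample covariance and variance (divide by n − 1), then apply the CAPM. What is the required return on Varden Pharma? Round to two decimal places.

Mean R_i = (3.8 + 7.9 − 3.7 − 2.7 − 2.4 + 9.1) / 6 = 2.0000%
Mean R_m = (5.2 + 6.8 − 7.3 − 1.1 − 6.9 + 11.0) / 6 = 1.2833%
Σ(R_i − R̄_i)(R_m − R̄_m) = 204.7200  ⇒  Cov = 204.7200 / 5 = 40.9440
Σ(R_m − R̄_m)² = 286.5083  ⇒  Var(R_m) = 286.5083 / 5 = 57.3017
β = Cov / Var(R_m) = 40.9440 / 57.3017 = 0.7145
E(R) = R_f + β × MRP = 4.93% + 0.7145 × 6.15% = 9.32%

9.32%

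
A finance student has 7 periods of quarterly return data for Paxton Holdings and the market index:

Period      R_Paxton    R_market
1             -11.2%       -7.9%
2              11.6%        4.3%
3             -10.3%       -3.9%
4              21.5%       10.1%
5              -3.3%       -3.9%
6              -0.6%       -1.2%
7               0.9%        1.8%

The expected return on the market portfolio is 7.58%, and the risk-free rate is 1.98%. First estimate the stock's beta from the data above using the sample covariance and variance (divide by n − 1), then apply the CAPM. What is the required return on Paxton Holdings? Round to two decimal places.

Mean R_i = (-11.2 + 11.6 − 10.3 + 21.5 − 3.3 − 0.6 + 0.9) / 7 = 1.2286%
Mean R_m = (-7.9 + 4.3 − 3.9 + 10.1 − 3.9 − 1.2 + 1.8) / 7 = -0.1000%
Σ(R_i − R̄_i)(R_m − R̄_m) = 411.7500  ⇒  Cov = 411.7500 / 6 = 68.6250
Σ(R_m − R̄_m)² = 217.9400  ⇒  Var(R_m) = 217.9400 / 6 = 36.3233
β = Cov / Var(R_m) = 68.6250 / 36.3233 = 1.8893
MRP = 7.58% − 1.98% = 5.60%
E(R) = R_f + β × MRP = 1.98% + 1.8893 × 5.60% = 12.56%

12.56%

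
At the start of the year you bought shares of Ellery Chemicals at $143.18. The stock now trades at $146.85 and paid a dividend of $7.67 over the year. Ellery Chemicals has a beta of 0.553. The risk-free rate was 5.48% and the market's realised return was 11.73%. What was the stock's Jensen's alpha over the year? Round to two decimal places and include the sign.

-1.02%

Realised HPR = (P1 + D1 − P0) / P0 = (146.85 + 7.67 − 143.18) / 143.18 = 11.34 / 143.18 = 7.9201%
MRP = 11.73% − 5.48% = 6.25%
CAPM required = R_f + β·MRP = 5.48% + 0.553 × 6.25% = 8.93625%
α = realised − required = 7.9201% − 8.93625% = -1.02%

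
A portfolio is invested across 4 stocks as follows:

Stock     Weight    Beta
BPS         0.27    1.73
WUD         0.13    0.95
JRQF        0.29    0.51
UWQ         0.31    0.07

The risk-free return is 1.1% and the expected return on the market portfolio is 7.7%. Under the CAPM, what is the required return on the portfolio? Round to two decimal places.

β_P = Σ w_i β_i = 0.27×1.73 + 0.13×0.95 + 0.29×0.51 + 0.31×0.07 = 0.7602
MRP = 7.7% − 1.1% = 6.60%
E(R_P) = R_f + β_P × MRP = 1.1% + 0.7602 × 6.6% = 6.12%

6.12%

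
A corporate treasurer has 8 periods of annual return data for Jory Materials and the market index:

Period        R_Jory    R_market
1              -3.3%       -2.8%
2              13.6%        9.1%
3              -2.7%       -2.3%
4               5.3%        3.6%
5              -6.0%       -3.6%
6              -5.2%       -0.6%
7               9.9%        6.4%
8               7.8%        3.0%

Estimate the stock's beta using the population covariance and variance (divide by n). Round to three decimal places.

1.574

Mean R_i = (-3.3 + 13.6 − 2.7 + 5.3 − 6.0 − 5.2 + 9.9 + 7.8) / 8 = 2.4250%
Mean R_m = (-2.8 + 9.1 − 2.3 + 3.6 − 3.6 − 0.6 + 6.4 + 3.0) / 8 = 1.6000%
Σ(R_i − R̄_i)(R_m − R̄_m) = 238.7300  ⇒  Cov = 238.7300 / 8 = 29.8413
Σ(R_m − R̄_m)² = 151.7000  ⇒  Var(R_m) = 151.7000 / 8 = 18.9625
β = Cov / Var(R_m) = 29.8413 / 18.9625 = 1.5737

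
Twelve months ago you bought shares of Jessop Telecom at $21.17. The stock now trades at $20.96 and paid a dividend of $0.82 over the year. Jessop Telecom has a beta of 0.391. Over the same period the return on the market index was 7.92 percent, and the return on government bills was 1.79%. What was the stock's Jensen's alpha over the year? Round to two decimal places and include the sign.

-1.31%

Realised HPR = (P1 + D1 − P0) / P0 = (20.96 + 0.82 − 21.17) / 21.17 = 0.61 / 21.17 = 2.8814%
MRP = 7.92% − 1.79% = 6.13%
CAPM required = R_f + β·MRP = 1.79% + 0.391 × 6.13% = 4.18683%
α = realised − required = 2.8814% − 4.18683% = -1.31%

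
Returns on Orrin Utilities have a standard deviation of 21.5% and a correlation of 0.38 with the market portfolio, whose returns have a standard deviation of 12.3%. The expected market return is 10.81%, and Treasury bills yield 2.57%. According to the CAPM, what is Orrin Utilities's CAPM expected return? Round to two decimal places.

β = ρ × σ_i / σ_m = 0.38 × 21.5% / 12.3% = 0.6642
MRP = 10.81% − 2.57% = 8.24%
E(R) = 2.57% + 0.6642 × 8.24% = 8.04%

8.04%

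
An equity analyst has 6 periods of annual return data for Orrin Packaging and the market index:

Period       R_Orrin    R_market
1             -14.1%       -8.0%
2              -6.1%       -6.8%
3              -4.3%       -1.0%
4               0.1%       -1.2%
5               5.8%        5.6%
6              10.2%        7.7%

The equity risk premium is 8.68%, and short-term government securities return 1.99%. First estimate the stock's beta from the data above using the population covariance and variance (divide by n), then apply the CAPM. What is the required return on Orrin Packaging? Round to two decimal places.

13.40%

Mean R_i = (-14.1 − 6.1 − 4.3 + 0.1 + 5.8 + 10.2) / 6 = -1.4000%
Mean R_m = (-8.0 − 6.8 − 1.0 − 1.2 + 5.6 + 7.7) / 6 = -0.6167%
Σ(R_i − R̄_i)(R_m − R̄_m) = 264.3000  ⇒  Cov = 264.3000 / 6 = 44.0500
Σ(R_m − R̄_m)² = 201.0483  ⇒  Var(R_m) = 201.0483 / 6 = 33.5081
β = Cov / Var(R_m) = 44.0500 / 33.5081 = 1.3146
E(R) = R_f + β × MRP = 1.99% + 1.3146 × 8.68% = 13.40%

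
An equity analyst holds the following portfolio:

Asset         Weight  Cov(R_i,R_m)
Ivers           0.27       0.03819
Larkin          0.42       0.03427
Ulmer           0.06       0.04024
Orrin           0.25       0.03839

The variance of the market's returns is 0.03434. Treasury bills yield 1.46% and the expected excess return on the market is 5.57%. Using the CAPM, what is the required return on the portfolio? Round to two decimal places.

7.42%

β_Ivers = 0.03819 / 0.03434 = 1.1121
β_Larkin = 0.03427 / 0.03434 = 0.9980
β_Ulmer = 0.04024 / 0.03434 = 1.1718
β_Orrin = 0.03839 / 0.03434 = 1.1179
β_P = Σ w_i β_i = 0.27×1.1121 + 0.42×0.9980 + 0.06×1.1718 + 0.25×1.1179 = 1.0692
E(R_P) = R_f + β_P × MRP = 1.46% + 1.0692 × 5.57% = 7.42%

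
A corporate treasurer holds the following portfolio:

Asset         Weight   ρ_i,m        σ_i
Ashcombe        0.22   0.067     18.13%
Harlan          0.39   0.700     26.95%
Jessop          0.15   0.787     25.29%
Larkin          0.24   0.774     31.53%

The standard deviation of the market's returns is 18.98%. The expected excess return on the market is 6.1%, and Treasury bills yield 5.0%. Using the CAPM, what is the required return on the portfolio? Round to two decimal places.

10.29%

β_Ashcombe = 0.067 × 18.13% / 18.98% = 0.0640
β_Harlan = 0.700 × 26.95% / 18.98% = 0.9939
β_Jessop = 0.787 × 25.29% / 18.98% = 1.0486
β_Larkin = 0.774 × 31.53% / 18.98% = 1.2858
β_P = Σ w_i β_i = 0.22×0.0640 + 0.39×0.9939 + 0.15×1.0486 + 0.24×1.2858 = 0.8676
E(R_P) = R_f + β_P × MRP = 5.0% + 0.8676 × 6.1% = 10.29%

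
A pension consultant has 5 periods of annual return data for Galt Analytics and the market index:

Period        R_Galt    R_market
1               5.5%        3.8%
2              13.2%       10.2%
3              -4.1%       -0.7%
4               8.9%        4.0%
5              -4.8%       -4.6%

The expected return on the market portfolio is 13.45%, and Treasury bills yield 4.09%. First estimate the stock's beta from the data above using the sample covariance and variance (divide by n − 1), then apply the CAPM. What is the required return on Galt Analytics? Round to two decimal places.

16.83%

Mean R_i = (5.5 + 13.2 − 4.1 + 8.9 − 4.8) / 5 = 3.7400%
Mean R_m = (3.8 + 10.2 − 0.7 + 4.0 − 4.6) / 5 = 2.5400%
Σ(R_i − R̄_i)(R_m − R̄_m) = 168.5920  ⇒  Cov = 168.5920 / 4 = 42.1480
Σ(R_m − R̄_m)² = 123.8720  ⇒  Var(R_m) = 123.8720 / 4 = 30.9680
β = Cov / Var(R_m) = 42.1480 / 30.9680 = 1.3610
MRP = 13.45% − 4.09% = 9.36%
E(R) = R_f + β × MRP = 4.09% + 1.3610 × 9.36% = 16.83%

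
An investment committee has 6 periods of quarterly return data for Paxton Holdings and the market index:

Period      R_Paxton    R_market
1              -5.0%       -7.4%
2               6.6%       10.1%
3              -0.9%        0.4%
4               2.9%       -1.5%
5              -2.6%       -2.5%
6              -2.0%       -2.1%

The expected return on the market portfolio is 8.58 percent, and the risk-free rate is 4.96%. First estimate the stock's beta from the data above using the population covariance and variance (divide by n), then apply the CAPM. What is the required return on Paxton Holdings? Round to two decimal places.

7.31%

Mean R_i = (-5.0 + 6.6 − 0.9 + 2.9 − 2.6 − 2.0) / 6 = -0.1667%
Mean R_m = (-7.4 + 10.1 + 0.4 − 1.5 − 2.5 − 2.1) / 6 = -0.5000%
Σ(R_i − R̄_i)(R_m − R̄_m) = 109.1500  ⇒  Cov = 109.1500 / 6 = 18.1917
Σ(R_m − R̄_m)² = 168.3400  ⇒  Var(R_m) = 168.3400 / 6 = 28.0567
β = Cov / Var(R_m) = 18.1917 / 28.0567 = 0.6484
MRP = 8.58% − 4.96% = 3.62%
E(R) = R_f + β × MRP = 4.96% + 0.6484 × 3.62% = 7.31%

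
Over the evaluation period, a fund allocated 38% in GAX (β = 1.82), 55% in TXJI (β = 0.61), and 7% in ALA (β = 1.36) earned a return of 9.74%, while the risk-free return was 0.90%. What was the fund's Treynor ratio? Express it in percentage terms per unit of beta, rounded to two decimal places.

β_P = 0.38×1.82 + 0.55×0.61 + 0.07×1.36 = 1.1223
Treynor = (R_P − R_f) / β_P = (9.74% − 0.90%) / 1.1223 = 8.84% / 1.1223 = 7.88%

7.88%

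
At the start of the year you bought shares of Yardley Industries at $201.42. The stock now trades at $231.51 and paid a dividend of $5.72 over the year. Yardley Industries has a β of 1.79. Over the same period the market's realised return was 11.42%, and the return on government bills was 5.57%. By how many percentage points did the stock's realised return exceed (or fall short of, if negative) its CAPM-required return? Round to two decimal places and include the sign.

Realised HPR = (P1 + D1 − P0) / P0 = (231.51 + 5.72 − 201.42) / 201.42 = 35.81 / 201.42 = 17.7788%
MRP = 11.42% − 5.57% = 5.85%
CAPM required = R_f + β·MRP = 5.57% + 1.79 × 5.85% = 16.0415%
α = realised − required = 17.7788% − 16.0415% = +1.74%

+1.74%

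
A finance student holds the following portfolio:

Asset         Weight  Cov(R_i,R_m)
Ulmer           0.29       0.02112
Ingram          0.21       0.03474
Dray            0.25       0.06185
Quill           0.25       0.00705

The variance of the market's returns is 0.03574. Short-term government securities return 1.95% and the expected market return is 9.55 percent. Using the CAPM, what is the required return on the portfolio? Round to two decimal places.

8.47%

β_Ulmer = 0.02112 / 0.03574 = 0.5909
β_Ingram = 0.03474 / 0.03574 = 0.9720
β_Dray = 0.06185 / 0.03574 = 1.7306
β_Quill = 0.00705 / 0.03574 = 0.1973
β_P = Σ w_i β_i = 0.29×0.5909 + 0.21×0.9720 + 0.25×1.7306 + 0.25×0.1973 = 0.8575
MRP = 9.55% − 1.95% = 7.60%
E(R_P) = R_f + β_P × MRP = 1.95% + 0.8575 × 7.60% = 8.47%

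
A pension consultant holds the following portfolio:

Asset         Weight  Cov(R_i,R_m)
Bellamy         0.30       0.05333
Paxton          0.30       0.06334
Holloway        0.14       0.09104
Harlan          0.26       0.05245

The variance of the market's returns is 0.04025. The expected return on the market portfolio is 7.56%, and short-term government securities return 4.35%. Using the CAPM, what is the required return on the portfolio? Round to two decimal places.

β_Bellamy = 0.05333 / 0.04025 = 1.3250
β_Paxton = 0.06334 / 0.04025 = 1.5737
β_Holloway = 0.09104 / 0.04025 = 2.2619
β_Harlan = 0.05245 / 0.04025 = 1.3031
β_P = Σ w_i β_i = 0.30×1.3250 + 0.30×1.5737 + 0.14×2.2619 + 0.26×1.3031 = 1.5251
MRP = 7.56% − 4.35% = 3.21%
E(R_P) = R_f + β_P × MRP = 4.35% + 1.5251 × 3.21% = 9.25%

9.25%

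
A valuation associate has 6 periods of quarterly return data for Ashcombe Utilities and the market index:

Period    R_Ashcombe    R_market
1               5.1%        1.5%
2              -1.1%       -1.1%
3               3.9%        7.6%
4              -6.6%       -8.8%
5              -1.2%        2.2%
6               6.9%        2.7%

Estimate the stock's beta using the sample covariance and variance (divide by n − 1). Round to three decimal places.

Mean R_i = (5.1 − 1.1 + 3.9 − 6.6 − 1.2 + 6.9) / 6 = 1.1667%
Mean R_m = (1.5 − 1.1 + 7.6 − 8.8 + 2.2 + 2.7) / 6 = 0.6833%
Σ(R_i − R̄_i)(R_m − R̄_m) = 107.7867  ⇒  Cov = 107.7867 / 5 = 21.5573
Σ(R_m − R̄_m)² = 147.9883  ⇒  Var(R_m) = 147.9883 / 5 = 29.5977
β = Cov / Var(R_m) = 21.5573 / 29.5977 = 0.7283

0.728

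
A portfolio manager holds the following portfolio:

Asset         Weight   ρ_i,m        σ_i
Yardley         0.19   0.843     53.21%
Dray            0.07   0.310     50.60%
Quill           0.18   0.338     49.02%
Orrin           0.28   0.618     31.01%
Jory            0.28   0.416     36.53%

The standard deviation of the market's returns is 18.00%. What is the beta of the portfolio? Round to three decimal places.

β_Yardley = 0.843 × 53.21% / 18.00% = 2.4920
β_Dray = 0.310 × 50.60% / 18.00% = 0.8714
β_Quill = 0.338 × 49.02% / 18.00% = 0.9205
β_Orrin = 0.618 × 31.01% / 18.00% = 1.0647
β_Jory = 0.416 × 36.53% / 18.00% = 0.8442
β_P = Σ w_i β_i = 0.19×2.4920 + 0.07×0.8714 + 0.18×0.9205 + 0.28×1.0647 + 0.28×0.8442 = 1.2347

1.235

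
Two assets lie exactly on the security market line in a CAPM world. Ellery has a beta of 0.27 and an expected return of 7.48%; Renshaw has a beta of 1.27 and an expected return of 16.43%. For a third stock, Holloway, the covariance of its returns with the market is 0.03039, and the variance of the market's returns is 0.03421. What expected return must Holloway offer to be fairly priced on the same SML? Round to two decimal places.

MRP = (16.43% − 7.48%) / (1.27 − 0.27) = 8.9500%
R_f = 7.48% − 0.27 × 8.9500% = 5.0635%
β_Holloway = Cov / Var(R_m) = 0.03039 / 0.03421 = 0.8883
E(R_Holloway) = R_f + β × MRP = 5.0635% + 0.8883 × 8.9500% = 13.01%

13.01%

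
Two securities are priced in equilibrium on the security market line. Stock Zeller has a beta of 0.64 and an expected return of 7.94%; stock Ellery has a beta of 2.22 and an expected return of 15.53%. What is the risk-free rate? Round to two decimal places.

4.87%

Both satisfy E(R) = R_f + β·MRP, so the slope of the SML is
MRP = (15.53% − 7.94%) / (2.22 − 0.64) = 7.59% / 1.58 = 4.8038%
R_f = E(R_Zeller) − β_Zeller·MRP = 7.94% − 0.64 × 4.8038% = 4.8656%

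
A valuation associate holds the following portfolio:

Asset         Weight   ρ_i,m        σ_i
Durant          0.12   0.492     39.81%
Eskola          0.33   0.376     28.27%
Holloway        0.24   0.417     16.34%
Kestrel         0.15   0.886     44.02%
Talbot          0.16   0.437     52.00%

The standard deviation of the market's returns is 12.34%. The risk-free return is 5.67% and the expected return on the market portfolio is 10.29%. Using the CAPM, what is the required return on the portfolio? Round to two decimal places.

12.03%

β_Durant = 0.492 × 39.81% / 12.34% = 1.5872
β_Eskola = 0.376 × 28.27% / 12.34% = 0.8614
β_Holloway = 0.417 × 16.34% / 12.34% = 0.5522
β_Kestrel = 0.886 × 44.02% / 12.34% = 3.1606
β_Talbot = 0.437 × 52.00% / 12.34% = 1.8415
β_P = Σ w_i β_i = 0.12×1.5872 + 0.33×0.8614 + 0.24×0.5522 + 0.15×3.1606 + 0.16×1.8415 = 1.3760
MRP = 10.29% − 5.67% = 4.62%
E(R_P) = R_f + β_P × MRP = 5.67% + 1.3760 × 4.62% = 12.03%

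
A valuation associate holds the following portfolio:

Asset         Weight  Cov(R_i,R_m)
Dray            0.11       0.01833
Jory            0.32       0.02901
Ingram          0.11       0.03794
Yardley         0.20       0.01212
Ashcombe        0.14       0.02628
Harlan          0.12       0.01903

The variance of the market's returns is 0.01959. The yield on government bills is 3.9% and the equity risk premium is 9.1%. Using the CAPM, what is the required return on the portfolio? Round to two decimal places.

14.98%

β_Dray = 0.01833 / 0.01959 = 0.9357
β_Jory = 0.02901 / 0.01959 = 1.4809
β_Ingram = 0.03794 / 0.01959 = 1.9367
β_Yardley = 0.01212 / 0.01959 = 0.6187
β_Ashcombe = 0.02628 / 0.01959 = 1.3415
β_Harlan = 0.01903 / 0.01959 = 0.9714
β_P = Σ w_i β_i = 0.11×0.9357 + 0.32×1.4809 + 0.11×1.9367 + 0.20×0.6187 + 0.14×1.3415 + 0.12×0.9714 = 1.2180
E(R_P) = R_f + β_P × MRP = 3.9% + 1.2180 × 9.1% = 14.98%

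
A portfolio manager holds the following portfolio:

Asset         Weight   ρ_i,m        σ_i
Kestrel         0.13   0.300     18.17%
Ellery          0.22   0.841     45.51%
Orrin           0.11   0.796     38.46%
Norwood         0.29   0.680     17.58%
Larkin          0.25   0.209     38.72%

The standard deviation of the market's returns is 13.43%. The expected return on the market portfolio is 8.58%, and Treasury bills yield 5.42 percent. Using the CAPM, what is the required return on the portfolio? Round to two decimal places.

9.65%

β_Kestrel = 0.300 × 18.17% / 13.43% = 0.4059
β_Ellery = 0.841 × 45.51% / 13.43% = 2.8499
β_Orrin = 0.796 × 38.46% / 13.43% = 2.2795
β_Norwood = 0.680 × 17.58% / 13.43% = 0.8901
β_Larkin = 0.209 × 38.72% / 13.43% = 0.6026
β_P = Σ w_i β_i = 0.13×0.4059 + 0.22×2.8499 + 0.11×2.2795 + 0.29×0.8901 + 0.25×0.6026 = 1.3393
MRP = 8.58% − 5.42% = 3.16%
E(R_P) = R_f + β_P × MRP = 5.42% + 1.3393 × 3.16% = 9.65%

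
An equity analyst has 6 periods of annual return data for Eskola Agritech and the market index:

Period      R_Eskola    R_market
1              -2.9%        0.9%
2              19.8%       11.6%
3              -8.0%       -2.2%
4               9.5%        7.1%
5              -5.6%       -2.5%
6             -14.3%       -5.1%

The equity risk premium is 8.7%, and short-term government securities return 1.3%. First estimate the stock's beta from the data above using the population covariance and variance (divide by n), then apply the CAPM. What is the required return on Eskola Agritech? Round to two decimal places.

Mean R_i = (-2.9 + 19.8 − 8.0 + 9.5 − 5.6 − 14.3) / 6 = -0.2500%
Mean R_m = (0.9 + 11.6 − 2.2 + 7.1 − 2.5 − 5.1) / 6 = 1.6333%
Σ(R_i − R̄_i)(R_m − R̄_m) = 401.5000  ⇒  Cov = 401.5000 / 6 = 66.9167
Σ(R_m − R̄_m)² = 206.8733  ⇒  Var(R_m) = 206.8733 / 6 = 34.4789
β = Cov / Var(R_m) = 66.9167 / 34.4789 = 1.9408
E(R) = R_f + β × MRP = 1.3% + 1.9408 × 8.7% = 18.18%

18.18%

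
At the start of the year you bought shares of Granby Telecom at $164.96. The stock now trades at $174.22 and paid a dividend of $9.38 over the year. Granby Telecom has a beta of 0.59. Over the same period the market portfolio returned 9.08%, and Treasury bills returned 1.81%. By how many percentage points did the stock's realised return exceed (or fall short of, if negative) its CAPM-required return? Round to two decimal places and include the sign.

+5.20%

Realised HPR = (P1 + D1 − P0) / P0 = (174.22 + 9.38 − 164.96) / 164.96 = 18.64 / 164.96 = 11.2997%
MRP = 9.08% − 1.81% = 7.27%
CAPM required = R_f + β·MRP = 1.81% + 0.59 × 7.27% = 6.0993%
α = realised − required = 11.2997% − 6.0993% = +5.20%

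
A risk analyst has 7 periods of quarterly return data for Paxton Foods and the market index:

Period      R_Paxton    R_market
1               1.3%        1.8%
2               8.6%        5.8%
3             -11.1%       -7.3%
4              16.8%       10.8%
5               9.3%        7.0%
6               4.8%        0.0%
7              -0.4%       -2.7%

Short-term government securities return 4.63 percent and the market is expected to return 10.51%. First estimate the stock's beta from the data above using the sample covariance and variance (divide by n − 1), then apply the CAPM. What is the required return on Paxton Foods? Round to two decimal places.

Mean R_i = (1.3 + 8.6 − 11.1 + 16.8 + 9.3 + 4.8 − 0.4) / 7 = 4.1857%
Mean R_m = (1.8 + 5.8 − 7.3 + 10.8 + 7.0 + 0.0 − 2.7) / 7 = 2.2000%
Σ(R_i − R̄_i)(R_m − R̄_m) = 316.4100  ⇒  Cov = 316.4100 / 6 = 52.7350
Σ(R_m − R̄_m)² = 229.2200  ⇒  Var(R_m) = 229.2200 / 6 = 38.2033
β = Cov / Var(R_m) = 52.7350 / 38.2033 = 1.3804
MRP = 10.51% − 4.63% = 5.88%
E(R) = R_f + β × MRP = 4.63% + 1.3804 × 5.88% = 12.75%

12.75%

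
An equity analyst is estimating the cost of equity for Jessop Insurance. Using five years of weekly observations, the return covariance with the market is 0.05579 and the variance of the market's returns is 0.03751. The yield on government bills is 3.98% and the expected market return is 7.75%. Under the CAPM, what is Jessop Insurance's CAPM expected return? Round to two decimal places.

9.59%

β = Cov(R_i, R_m) / Var(R_m) = 0.05579 / 0.03751 = 1.4873
MRP = 7.75% − 3.98% = 3.77%
E(R) = R_f + β × MRP = 3.98% + 1.4873 × 3.77% = 9.59%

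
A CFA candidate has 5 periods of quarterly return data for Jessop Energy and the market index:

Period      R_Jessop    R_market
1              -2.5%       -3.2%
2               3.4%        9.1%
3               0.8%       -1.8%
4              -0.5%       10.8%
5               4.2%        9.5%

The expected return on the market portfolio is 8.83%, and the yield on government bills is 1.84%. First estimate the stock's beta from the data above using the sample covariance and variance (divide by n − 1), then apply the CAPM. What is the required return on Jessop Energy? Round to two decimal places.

3.57%

Mean R_i = (-2.5 + 3.4 + 0.8 − 0.5 + 4.2) / 5 = 1.0800%
Mean R_m = (-3.2 + 9.1 − 1.8 + 10.8 + 9.5) / 5 = 4.8800%
Σ(R_i − R̄_i)(R_m − R̄_m) = 45.6480  ⇒  Cov = 45.6480 / 4 = 11.4120
Σ(R_m − R̄_m)² = 184.1080  ⇒  Var(R_m) = 184.1080 / 4 = 46.0270
β = Cov / Var(R_m) = 11.4120 / 46.0270 = 0.2479
MRP = 8.83% − 1.84% = 6.99%
E(R) = R_f + β × MRP = 1.84% + 0.2479 × 6.99% = 3.57%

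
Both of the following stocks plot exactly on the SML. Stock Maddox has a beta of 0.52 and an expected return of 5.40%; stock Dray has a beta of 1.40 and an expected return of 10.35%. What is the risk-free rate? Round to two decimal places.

Both satisfy E(R) = R_f + β·MRP, so the slope of the SML is
MRP = (10.35% − 5.40%) / (1.40 − 0.52) = 4.95% / 0.88 = 5.6250%
R_f = E(R_Maddox) − β_Maddox·MRP = 5.40% − 0.52 × 5.6250% = 2.4750%

2.48%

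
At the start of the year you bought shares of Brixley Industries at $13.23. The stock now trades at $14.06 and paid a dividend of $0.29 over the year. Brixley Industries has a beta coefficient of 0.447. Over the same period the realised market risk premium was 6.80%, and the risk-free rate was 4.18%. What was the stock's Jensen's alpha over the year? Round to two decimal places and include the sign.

+1.25%

Realised HPR = (P1 + D1 − P0) / P0 = (14.06 + 0.29 − 13.23) / 13.23 = 1.12 / 13.23 = 8.4656%
CAPM required = R_f + β·MRP = 4.18% + 0.447 × 6.80% = 7.21960%
α = realised − required = 8.4656% − 7.21960% = +1.25%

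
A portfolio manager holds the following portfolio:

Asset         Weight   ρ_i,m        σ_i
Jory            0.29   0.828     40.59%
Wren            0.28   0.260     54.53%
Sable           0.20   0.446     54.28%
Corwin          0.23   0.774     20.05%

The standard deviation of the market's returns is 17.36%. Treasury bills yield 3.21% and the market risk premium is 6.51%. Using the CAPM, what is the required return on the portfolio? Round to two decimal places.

11.51%

β_Jory = 0.828 × 40.59% / 17.36% = 1.9360
β_Wren = 0.260 × 54.53% / 17.36% = 0.8167
β_Sable = 0.446 × 54.28% / 17.36% = 1.3945
β_Corwin = 0.774 × 20.05% / 17.36% = 0.8939
β_P = Σ w_i β_i = 0.29×1.9360 + 0.28×0.8167 + 0.20×1.3945 + 0.23×0.8939 = 1.2746
E(R_P) = R_f + β_P × MRP = 3.21% + 1.2746 × 6.51% = 11.51%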